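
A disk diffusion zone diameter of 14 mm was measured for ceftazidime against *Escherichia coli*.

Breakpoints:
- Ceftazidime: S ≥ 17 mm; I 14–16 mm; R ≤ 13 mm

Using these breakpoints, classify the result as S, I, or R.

Ceftazidime: 14 mm is in 14–16 mm — intermediate

Intermediate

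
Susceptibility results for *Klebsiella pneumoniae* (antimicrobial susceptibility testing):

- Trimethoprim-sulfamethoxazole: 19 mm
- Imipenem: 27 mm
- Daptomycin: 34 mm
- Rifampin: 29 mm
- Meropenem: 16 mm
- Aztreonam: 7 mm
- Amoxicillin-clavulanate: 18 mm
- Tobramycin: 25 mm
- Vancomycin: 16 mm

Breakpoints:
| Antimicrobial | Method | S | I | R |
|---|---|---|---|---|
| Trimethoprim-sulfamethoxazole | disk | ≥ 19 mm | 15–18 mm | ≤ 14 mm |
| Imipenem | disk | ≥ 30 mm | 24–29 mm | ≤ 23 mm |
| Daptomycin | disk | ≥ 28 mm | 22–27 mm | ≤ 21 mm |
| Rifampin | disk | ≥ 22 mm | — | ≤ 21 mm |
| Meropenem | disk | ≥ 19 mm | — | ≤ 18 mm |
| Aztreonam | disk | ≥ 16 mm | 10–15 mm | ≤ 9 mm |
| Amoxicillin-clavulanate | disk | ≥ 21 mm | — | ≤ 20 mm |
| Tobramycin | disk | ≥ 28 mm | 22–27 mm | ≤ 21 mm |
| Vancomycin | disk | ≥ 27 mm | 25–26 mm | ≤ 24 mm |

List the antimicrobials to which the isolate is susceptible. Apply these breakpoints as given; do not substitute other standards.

Trimethoprim-sulfamethoxazole: 19 mm is ≥ 19 mm ⇒ Susceptible
Imipenem: 27 mm is in 24–29 mm — Intermediate
Daptomycin: 34 mm is ≥ 28 mm → Susceptible
Rifampin 29 mm: ≥ 22 mm — Susceptible
Meropenem (16 mm) ≤ 18 mm — Resistant
Aztreonam: 7 mm is ≤ 9 mm → resistant
Amoxicillin-clavulanate (18 mm) ≤ 20 mm → resistant
Tobramycin: 25 mm is in 22–27 mm — intermediate
Vancomycin: 16 mm is ≤ 24 mm — Resistant

trimethoprim-sulfamethoxazole, daptomycin, rifampin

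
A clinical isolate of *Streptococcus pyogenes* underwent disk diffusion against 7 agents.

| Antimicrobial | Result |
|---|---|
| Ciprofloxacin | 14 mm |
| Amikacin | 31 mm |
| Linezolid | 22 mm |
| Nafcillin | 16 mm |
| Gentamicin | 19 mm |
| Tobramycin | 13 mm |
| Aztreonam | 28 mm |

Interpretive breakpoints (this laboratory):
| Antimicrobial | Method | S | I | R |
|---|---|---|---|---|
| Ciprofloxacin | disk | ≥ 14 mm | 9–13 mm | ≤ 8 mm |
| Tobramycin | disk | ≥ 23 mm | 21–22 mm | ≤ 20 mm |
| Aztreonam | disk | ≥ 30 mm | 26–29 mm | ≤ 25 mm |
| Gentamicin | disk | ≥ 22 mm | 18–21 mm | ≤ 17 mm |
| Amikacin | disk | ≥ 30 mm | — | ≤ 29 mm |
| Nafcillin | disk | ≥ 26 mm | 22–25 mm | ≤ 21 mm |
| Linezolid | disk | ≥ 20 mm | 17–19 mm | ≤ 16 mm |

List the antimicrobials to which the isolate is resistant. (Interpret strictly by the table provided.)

Ciprofloxacin 14 mm: ≥ 14 mm — susceptible
Amikacin 31 mm: ≥ 30 mm → susceptible
Linezolid (22 mm) ≥ 20 mm — susceptible
Nafcillin (16 mm) ≤ 21 mm — Resistant
Gentamicin (19 mm) in 18–21 mm → I
Tobramycin (13 mm) ≤ 20 mm ⇒ Resistant
Aztreonam 28 mm: in 26–29 mm ⇒ Intermediate

nafcillin, tobramycin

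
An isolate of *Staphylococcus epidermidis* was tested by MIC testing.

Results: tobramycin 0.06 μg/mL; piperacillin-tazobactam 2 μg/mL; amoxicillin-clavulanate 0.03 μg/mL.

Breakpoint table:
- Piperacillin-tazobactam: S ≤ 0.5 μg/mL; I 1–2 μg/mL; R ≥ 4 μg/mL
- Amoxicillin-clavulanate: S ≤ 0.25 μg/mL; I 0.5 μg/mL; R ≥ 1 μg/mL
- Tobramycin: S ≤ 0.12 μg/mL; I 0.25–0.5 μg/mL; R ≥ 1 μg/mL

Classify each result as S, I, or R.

Tobramycin (0.06 μg/mL) ≤ 0.12 μg/mL ⇒ Susceptible
Piperacillin-tazobactam: 2 μg/mL is in 1–2 μg/mL → intermediate
Amoxicillin-clavulanate (0.03 μg/mL) ≤ 0.25 μg/mL ⇒ Susceptible

S, I, S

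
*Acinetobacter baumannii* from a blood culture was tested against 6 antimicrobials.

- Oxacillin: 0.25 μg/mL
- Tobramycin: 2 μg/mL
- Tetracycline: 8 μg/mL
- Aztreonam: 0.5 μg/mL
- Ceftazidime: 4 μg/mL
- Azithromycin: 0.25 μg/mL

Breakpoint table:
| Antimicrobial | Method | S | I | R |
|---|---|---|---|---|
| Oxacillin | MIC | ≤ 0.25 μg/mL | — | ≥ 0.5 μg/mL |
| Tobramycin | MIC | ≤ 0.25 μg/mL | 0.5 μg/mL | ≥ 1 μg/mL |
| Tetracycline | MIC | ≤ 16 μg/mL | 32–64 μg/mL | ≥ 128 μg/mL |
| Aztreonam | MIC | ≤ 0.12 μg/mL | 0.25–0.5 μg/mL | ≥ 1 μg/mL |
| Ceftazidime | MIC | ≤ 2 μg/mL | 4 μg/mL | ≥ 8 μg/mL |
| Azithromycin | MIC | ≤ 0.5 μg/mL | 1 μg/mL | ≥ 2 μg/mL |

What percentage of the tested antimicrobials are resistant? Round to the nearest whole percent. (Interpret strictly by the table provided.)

Oxacillin: 0.25 μg/mL is ≤ 0.25 μg/mL ⇒ Susceptible
Tobramycin: 2 μg/mL is ≥ 1 μg/mL → Resistant
Tetracycline: 8 μg/mL is ≤ 16 μg/mL ⇒ susceptible
Aztreonam (0.5 μg/mL) in 0.25–0.5 μg/mL — Intermediate
Ceftazidime 4 μg/mL: = 4 μg/mL ⇒ Intermediate
Azithromycin: 0.25 μg/mL is ≤ 0.5 μg/mL — S
Resistant: 1/6

17%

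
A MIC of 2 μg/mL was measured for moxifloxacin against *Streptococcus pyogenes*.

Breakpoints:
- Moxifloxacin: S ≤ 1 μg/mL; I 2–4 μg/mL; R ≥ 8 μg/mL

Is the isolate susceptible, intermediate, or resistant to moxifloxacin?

Moxifloxacin 2 μg/mL: in 2–4 μg/mL → I

Intermediate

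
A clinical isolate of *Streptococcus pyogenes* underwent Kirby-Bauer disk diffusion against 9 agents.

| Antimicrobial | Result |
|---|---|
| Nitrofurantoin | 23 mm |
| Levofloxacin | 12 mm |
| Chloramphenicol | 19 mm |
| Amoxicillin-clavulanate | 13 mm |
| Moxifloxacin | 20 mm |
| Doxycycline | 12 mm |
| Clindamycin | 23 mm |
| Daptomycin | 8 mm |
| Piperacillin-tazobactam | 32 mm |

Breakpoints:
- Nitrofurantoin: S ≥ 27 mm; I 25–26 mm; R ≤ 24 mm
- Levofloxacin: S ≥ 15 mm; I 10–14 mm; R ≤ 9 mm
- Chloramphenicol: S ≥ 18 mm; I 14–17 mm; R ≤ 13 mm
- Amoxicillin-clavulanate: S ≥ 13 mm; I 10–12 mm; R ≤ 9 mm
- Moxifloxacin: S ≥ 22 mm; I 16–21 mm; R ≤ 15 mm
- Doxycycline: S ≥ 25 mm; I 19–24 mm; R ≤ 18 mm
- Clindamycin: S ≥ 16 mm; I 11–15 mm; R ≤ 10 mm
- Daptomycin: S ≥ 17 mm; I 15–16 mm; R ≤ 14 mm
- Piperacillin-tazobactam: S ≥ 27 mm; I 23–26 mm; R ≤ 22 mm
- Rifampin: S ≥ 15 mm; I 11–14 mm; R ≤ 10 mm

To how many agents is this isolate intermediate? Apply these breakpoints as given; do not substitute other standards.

2

Nitrofurantoin: 23 mm is ≤ 24 mm ⇒ Resistant
Levofloxacin 12 mm: in 10–14 mm → Intermediate
Chloramphenicol 19 mm: ≥ 18 mm — S
Amoxicillin-clavulanate: 13 mm is ≥ 13 mm → S
Moxifloxacin: 20 mm is in 16–21 mm — I
Doxycycline 12 mm: ≤ 18 mm → resistant
Clindamycin 23 mm: ≥ 16 mm → S
Daptomycin: 8 mm is ≤ 14 mm ⇒ Resistant
Piperacillin-tazobactam: 32 mm is ≥ 27 mm ⇒ S
Intermediate: 2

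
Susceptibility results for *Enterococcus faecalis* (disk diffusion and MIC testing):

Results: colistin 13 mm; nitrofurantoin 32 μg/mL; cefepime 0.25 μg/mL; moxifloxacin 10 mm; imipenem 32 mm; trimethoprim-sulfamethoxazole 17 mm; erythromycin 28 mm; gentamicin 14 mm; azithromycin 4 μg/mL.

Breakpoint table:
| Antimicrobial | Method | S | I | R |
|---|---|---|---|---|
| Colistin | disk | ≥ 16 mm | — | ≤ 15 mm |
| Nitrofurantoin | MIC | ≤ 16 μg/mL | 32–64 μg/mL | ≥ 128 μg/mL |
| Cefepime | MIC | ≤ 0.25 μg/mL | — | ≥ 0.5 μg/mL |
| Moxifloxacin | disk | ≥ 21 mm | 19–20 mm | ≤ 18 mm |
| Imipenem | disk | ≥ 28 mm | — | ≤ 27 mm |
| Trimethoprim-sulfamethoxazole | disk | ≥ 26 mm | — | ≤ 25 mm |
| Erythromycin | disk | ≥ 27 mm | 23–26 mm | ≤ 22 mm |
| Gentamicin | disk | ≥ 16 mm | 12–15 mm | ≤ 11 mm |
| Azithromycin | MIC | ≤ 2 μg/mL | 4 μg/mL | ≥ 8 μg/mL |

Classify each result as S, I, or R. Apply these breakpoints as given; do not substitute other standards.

R, I, S, R, S, R, S, I, I

Colistin: 13 mm is ≤ 15 mm — resistant
Nitrofurantoin 32 μg/mL: in 32–64 μg/mL ⇒ intermediate
Cefepime: 0.25 μg/mL is ≤ 0.25 μg/mL → Susceptible
Moxifloxacin 10 mm: ≤ 18 mm ⇒ resistant
Imipenem (32 mm) ≥ 28 mm ⇒ Susceptible
Trimethoprim-sulfamethoxazole 17 mm: ≤ 25 mm — Resistant
Erythromycin 28 mm: ≥ 27 mm ⇒ Susceptible
Gentamicin (14 mm) in 12–15 mm ⇒ Intermediate
Azithromycin (4 μg/mL) = 4 μg/mL → intermediate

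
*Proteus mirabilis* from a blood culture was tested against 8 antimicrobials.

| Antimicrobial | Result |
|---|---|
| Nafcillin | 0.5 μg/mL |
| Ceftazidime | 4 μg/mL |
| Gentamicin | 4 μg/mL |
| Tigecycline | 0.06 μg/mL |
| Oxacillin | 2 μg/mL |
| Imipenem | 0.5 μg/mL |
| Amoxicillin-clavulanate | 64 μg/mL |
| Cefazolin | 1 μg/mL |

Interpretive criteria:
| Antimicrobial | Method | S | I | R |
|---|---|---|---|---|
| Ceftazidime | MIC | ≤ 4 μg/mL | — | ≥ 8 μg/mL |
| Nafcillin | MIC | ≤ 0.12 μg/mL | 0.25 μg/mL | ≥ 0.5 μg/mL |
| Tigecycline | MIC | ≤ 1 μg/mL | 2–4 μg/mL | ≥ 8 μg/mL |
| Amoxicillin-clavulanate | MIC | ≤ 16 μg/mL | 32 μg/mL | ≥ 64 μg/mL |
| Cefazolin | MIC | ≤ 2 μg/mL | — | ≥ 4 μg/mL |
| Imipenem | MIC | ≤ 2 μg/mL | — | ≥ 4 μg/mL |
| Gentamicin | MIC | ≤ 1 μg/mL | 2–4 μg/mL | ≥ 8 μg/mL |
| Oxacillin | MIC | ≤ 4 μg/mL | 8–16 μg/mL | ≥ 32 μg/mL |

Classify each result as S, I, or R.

Nafcillin: 0.5 μg/mL is ≥ 0.5 μg/mL ⇒ R
Ceftazidime: 4 μg/mL is ≤ 4 μg/mL → S
Gentamicin 4 μg/mL: in 2–4 μg/mL ⇒ Intermediate
Tigecycline (0.06 μg/mL) ≤ 1 μg/mL — susceptible
Oxacillin 2 μg/mL: ≤ 4 μg/mL ⇒ S
Imipenem (0.5 μg/mL) ≤ 2 μg/mL ⇒ S
Amoxicillin-clavulanate (64 μg/mL) ≥ 64 μg/mL — Resistant
Cefazolin 1 μg/mL: ≤ 2 μg/mL → susceptible

R, S, I, S, S, S, R, S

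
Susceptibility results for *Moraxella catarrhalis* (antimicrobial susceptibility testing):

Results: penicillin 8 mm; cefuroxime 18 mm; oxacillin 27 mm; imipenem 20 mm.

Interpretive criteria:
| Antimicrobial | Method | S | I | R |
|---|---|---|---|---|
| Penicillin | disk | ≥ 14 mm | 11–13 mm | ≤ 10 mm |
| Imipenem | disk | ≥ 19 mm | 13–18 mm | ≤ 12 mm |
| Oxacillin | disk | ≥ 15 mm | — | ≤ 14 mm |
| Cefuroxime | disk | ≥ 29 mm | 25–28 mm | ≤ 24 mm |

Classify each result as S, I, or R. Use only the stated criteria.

R, R, S, S

Penicillin (8 mm) ≤ 10 mm → resistant
Cefuroxime 18 mm: ≤ 24 mm — resistant
Oxacillin 27 mm: ≥ 15 mm — susceptible
Imipenem 20 mm: ≥ 19 mm ⇒ S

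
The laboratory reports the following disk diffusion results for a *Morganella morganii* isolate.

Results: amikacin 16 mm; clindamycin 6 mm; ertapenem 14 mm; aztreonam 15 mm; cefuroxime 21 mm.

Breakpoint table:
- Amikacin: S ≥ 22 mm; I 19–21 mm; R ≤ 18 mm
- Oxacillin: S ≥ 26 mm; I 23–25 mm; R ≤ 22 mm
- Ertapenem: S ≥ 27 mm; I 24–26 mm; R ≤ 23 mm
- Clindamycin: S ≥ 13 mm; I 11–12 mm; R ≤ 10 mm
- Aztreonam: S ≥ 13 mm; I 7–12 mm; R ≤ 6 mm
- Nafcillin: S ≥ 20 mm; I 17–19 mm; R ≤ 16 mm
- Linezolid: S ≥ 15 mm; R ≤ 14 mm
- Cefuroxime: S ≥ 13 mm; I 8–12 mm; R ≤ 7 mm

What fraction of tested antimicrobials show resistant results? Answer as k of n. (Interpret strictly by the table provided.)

Amikacin 16 mm: ≤ 18 mm → R
Clindamycin 6 mm: ≤ 10 mm ⇒ Resistant
Ertapenem (14 mm) ≤ 23 mm — R
Aztreonam: 15 mm is ≥ 13 mm ⇒ Susceptible
Cefuroxime: 21 mm is ≥ 13 mm → S
Resistant: 3/5

3 of 5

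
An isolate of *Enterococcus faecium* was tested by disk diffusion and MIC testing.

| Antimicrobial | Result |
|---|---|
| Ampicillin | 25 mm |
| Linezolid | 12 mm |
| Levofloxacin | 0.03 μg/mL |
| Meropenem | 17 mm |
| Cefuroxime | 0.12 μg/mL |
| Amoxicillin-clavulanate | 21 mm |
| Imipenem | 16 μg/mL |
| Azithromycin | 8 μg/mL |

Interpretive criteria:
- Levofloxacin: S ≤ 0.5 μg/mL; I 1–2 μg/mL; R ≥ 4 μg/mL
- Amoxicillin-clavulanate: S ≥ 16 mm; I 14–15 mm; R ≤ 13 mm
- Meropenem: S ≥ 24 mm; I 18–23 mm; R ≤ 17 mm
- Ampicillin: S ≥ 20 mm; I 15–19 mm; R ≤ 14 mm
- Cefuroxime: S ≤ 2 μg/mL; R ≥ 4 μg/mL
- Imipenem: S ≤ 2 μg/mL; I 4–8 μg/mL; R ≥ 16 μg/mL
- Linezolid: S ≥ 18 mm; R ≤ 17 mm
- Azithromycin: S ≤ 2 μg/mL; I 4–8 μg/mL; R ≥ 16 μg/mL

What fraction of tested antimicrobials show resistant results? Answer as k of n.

Ampicillin: 25 mm is ≥ 20 mm — Susceptible
Linezolid 12 mm: ≤ 17 mm ⇒ Resistant
Levofloxacin 0.03 μg/mL: ≤ 0.5 μg/mL ⇒ S
Meropenem (17 mm) ≤ 17 mm — R
Cefuroxime: 0.12 μg/mL is ≤ 2 μg/mL → S
Amoxicillin-clavulanate: 21 mm is ≥ 16 mm ⇒ susceptible
Imipenem (16 μg/mL) ≥ 16 μg/mL ⇒ R
Azithromycin: 8 μg/mL is in 4–8 μg/mL — intermediate
Resistant: 3/8

3 of 8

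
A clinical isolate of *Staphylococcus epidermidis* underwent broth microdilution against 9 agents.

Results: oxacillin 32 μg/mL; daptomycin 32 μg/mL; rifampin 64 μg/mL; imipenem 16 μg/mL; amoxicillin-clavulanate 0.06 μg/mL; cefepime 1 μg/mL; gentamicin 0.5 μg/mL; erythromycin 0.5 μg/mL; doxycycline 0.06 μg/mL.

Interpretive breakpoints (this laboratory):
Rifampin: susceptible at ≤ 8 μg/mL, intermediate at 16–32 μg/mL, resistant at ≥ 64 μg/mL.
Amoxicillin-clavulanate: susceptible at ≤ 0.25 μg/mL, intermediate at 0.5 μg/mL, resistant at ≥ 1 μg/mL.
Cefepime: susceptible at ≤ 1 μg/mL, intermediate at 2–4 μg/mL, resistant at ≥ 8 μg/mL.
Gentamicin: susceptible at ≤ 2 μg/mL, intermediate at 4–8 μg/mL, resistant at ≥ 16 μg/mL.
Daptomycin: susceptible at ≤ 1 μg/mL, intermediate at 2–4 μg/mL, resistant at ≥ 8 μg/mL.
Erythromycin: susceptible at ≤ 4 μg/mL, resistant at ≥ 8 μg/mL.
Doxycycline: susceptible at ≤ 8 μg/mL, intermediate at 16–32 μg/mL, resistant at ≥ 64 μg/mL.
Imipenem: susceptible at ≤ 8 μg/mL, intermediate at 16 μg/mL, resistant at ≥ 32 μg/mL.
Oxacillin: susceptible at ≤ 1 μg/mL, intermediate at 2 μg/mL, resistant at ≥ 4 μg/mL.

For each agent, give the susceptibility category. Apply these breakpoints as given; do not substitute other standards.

R, R, R, I, S, S, S, S, S

Oxacillin: 32 μg/mL is ≥ 4 μg/mL → Resistant
Daptomycin (32 μg/mL) ≥ 8 μg/mL ⇒ Resistant
Rifampin 64 μg/mL: ≥ 64 μg/mL → R
Imipenem 16 μg/mL: = 16 μg/mL ⇒ intermediate
Amoxicillin-clavulanate: 0.06 μg/mL is ≤ 0.25 μg/mL — susceptible
Cefepime: 1 μg/mL is ≤ 1 μg/mL ⇒ S
Gentamicin 0.5 μg/mL: ≤ 2 μg/mL ⇒ susceptible
Erythromycin 0.5 μg/mL: ≤ 4 μg/mL → susceptible
Doxycycline: 0.06 μg/mL is ≤ 8 μg/mL ⇒ S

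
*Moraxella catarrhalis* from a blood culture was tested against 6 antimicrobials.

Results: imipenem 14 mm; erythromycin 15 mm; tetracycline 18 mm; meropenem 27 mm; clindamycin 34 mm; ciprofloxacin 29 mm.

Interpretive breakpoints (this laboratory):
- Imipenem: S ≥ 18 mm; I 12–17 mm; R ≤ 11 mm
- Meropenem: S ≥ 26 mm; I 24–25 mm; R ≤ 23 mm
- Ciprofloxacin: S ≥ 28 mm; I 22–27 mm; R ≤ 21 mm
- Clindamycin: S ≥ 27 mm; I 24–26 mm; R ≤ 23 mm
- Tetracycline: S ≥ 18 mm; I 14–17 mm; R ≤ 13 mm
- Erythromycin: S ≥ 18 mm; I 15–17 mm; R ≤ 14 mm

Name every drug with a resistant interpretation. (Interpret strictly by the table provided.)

Imipenem (14 mm) in 12–17 mm → I
Erythromycin 15 mm: in 15–17 mm → I
Tetracycline 18 mm: ≥ 18 mm ⇒ susceptible
Meropenem: 27 mm is ≥ 26 mm → Susceptible
Clindamycin (34 mm) ≥ 27 mm ⇒ susceptible
Ciprofloxacin (29 mm) ≥ 28 mm → S

none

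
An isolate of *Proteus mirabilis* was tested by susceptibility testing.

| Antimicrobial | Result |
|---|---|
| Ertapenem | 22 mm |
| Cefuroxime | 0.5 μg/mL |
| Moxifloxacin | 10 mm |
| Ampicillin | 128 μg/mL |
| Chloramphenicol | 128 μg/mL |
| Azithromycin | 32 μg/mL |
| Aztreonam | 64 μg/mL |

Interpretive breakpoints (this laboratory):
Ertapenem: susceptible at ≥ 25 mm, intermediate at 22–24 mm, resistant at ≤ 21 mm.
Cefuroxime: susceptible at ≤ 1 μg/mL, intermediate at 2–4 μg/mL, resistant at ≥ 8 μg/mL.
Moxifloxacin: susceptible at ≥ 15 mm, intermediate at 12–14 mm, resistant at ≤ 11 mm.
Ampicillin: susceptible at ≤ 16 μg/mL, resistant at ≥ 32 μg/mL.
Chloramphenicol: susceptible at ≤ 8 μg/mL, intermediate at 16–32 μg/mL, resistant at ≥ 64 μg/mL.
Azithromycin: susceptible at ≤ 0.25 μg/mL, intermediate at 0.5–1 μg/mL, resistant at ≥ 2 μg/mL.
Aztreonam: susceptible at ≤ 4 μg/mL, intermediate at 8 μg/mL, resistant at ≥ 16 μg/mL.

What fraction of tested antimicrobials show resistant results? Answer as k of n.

5 of 7

Ertapenem: 22 mm is in 22–24 mm — intermediate
Cefuroxime: 0.5 μg/mL is ≤ 1 μg/mL ⇒ Susceptible
Moxifloxacin: 10 mm is ≤ 11 mm — R
Ampicillin (128 μg/mL) ≥ 32 μg/mL ⇒ Resistant
Chloramphenicol (128 μg/mL) ≥ 64 μg/mL ⇒ Resistant
Azithromycin: 32 μg/mL is ≥ 2 μg/mL → resistant
Aztreonam (64 μg/mL) ≥ 16 μg/mL ⇒ Resistant
Resistant: 5/7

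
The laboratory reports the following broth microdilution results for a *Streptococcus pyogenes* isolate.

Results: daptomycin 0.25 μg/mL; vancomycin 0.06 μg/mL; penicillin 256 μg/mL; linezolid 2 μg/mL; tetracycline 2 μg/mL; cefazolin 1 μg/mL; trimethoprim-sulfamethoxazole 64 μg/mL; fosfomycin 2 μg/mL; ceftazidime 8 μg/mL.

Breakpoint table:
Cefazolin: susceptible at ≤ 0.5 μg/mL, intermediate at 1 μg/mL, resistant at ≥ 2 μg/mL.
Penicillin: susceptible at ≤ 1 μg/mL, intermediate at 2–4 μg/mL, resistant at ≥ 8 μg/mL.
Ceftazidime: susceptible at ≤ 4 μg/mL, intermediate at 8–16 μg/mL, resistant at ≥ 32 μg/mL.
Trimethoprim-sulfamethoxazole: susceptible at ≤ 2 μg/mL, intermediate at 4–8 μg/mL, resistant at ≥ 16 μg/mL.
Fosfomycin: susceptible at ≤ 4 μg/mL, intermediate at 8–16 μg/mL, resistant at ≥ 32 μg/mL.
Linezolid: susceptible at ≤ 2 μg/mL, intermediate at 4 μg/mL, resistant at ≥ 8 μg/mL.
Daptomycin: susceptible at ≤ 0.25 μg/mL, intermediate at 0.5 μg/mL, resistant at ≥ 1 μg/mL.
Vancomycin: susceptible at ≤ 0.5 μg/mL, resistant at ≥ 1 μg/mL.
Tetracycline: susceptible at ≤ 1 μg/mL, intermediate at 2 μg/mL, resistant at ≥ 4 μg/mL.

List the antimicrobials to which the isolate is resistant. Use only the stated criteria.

penicillin, trimethoprim-sulfamethoxazole

Daptomycin 0.25 μg/mL: ≤ 0.25 μg/mL → S
Vancomycin (0.06 μg/mL) ≤ 0.5 μg/mL — S
Penicillin 256 μg/mL: ≥ 8 μg/mL — Resistant
Linezolid (2 μg/mL) ≤ 2 μg/mL ⇒ susceptible
Tetracycline 2 μg/mL: = 2 μg/mL ⇒ intermediate
Cefazolin 1 μg/mL: = 1 μg/mL ⇒ I
Trimethoprim-sulfamethoxazole 64 μg/mL: ≥ 16 μg/mL → resistant
Fosfomycin 2 μg/mL: ≤ 4 μg/mL → Susceptible
Ceftazidime 8 μg/mL: in 8–16 μg/mL ⇒ intermediate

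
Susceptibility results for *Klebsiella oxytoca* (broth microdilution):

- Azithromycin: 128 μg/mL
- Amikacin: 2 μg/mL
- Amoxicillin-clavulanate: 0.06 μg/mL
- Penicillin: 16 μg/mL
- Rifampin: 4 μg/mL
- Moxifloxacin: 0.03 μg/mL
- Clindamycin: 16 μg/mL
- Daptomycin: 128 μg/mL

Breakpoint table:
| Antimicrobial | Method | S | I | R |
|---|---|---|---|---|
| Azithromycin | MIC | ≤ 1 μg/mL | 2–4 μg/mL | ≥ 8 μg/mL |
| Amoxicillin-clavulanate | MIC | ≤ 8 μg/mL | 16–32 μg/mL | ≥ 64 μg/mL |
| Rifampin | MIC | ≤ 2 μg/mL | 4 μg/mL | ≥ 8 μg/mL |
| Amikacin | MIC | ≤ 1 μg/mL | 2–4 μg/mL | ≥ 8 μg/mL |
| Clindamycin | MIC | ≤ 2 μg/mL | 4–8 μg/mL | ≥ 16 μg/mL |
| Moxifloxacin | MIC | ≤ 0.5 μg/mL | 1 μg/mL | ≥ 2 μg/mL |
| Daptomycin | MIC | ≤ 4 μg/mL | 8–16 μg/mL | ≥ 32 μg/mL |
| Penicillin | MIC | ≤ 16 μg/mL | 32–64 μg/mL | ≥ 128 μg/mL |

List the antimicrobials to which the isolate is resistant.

Azithromycin: 128 μg/mL is ≥ 8 μg/mL ⇒ R
Amikacin 2 μg/mL: in 2–4 μg/mL ⇒ I
Amoxicillin-clavulanate: 0.06 μg/mL is ≤ 8 μg/mL — Susceptible
Penicillin: 16 μg/mL is ≤ 16 μg/mL ⇒ susceptible
Rifampin (4 μg/mL) = 4 μg/mL — I
Moxifloxacin: 0.03 μg/mL is ≤ 0.5 μg/mL — Susceptible
Clindamycin (16 μg/mL) ≥ 16 μg/mL — R
Daptomycin: 128 μg/mL is ≥ 32 μg/mL → resistant

azithromycin, clindamycin, daptomycin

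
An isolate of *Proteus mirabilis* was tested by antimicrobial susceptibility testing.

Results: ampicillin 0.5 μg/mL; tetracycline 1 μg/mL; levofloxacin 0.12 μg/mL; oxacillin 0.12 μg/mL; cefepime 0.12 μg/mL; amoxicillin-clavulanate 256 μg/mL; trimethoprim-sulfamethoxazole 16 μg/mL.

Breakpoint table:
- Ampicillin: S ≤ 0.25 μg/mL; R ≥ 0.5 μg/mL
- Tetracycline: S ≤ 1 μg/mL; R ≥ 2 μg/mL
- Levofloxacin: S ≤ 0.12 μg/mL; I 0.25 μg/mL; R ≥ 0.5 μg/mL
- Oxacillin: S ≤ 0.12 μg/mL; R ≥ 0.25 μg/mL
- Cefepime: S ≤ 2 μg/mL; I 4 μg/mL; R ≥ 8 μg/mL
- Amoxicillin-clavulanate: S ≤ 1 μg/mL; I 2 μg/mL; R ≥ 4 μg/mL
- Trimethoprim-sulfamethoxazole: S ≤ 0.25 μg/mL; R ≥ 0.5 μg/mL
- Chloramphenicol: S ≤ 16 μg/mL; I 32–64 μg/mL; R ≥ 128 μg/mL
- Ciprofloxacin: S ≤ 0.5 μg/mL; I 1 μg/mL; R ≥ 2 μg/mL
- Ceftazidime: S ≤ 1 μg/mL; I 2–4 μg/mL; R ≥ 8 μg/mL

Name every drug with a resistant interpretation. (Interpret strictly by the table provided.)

Ampicillin (0.5 μg/mL) ≥ 0.5 μg/mL ⇒ Resistant
Tetracycline (1 μg/mL) ≤ 1 μg/mL — susceptible
Levofloxacin: 0.12 μg/mL is ≤ 0.12 μg/mL → S
Oxacillin 0.12 μg/mL: ≤ 0.12 μg/mL ⇒ susceptible
Cefepime: 0.12 μg/mL is ≤ 2 μg/mL → Susceptible
Amoxicillin-clavulanate (256 μg/mL) ≥ 4 μg/mL → resistant
Trimethoprim-sulfamethoxazole 16 μg/mL: ≥ 0.5 μg/mL → R

ampicillin, amoxicillin-clavulanate, trimethoprim-sulfamethoxazole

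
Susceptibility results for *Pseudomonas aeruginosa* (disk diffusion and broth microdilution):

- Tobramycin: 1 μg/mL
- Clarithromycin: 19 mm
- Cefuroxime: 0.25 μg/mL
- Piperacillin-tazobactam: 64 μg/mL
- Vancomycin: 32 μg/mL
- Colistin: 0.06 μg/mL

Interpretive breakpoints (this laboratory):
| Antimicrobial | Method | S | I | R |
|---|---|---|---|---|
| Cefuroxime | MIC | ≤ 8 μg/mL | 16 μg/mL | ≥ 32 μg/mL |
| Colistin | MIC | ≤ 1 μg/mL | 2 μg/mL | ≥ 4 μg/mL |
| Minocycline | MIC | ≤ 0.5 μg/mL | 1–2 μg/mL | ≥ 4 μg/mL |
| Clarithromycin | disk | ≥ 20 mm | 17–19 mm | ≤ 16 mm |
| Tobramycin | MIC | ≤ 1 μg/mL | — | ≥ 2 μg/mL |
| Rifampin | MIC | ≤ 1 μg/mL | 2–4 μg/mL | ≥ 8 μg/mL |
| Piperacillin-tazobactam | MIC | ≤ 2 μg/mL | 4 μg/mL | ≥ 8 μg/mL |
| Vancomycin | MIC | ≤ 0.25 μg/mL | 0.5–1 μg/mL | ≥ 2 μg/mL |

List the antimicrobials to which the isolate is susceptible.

tobramycin, cefuroxime, colistin

Tobramycin (1 μg/mL) ≤ 1 μg/mL ⇒ susceptible
Clarithromycin 19 mm: in 17–19 mm ⇒ Intermediate
Cefuroxime 0.25 μg/mL: ≤ 8 μg/mL ⇒ Susceptible
Piperacillin-tazobactam (64 μg/mL) ≥ 8 μg/mL ⇒ Resistant
Vancomycin 32 μg/mL: ≥ 2 μg/mL ⇒ resistant
Colistin 0.06 μg/mL: ≤ 1 μg/mL → Susceptible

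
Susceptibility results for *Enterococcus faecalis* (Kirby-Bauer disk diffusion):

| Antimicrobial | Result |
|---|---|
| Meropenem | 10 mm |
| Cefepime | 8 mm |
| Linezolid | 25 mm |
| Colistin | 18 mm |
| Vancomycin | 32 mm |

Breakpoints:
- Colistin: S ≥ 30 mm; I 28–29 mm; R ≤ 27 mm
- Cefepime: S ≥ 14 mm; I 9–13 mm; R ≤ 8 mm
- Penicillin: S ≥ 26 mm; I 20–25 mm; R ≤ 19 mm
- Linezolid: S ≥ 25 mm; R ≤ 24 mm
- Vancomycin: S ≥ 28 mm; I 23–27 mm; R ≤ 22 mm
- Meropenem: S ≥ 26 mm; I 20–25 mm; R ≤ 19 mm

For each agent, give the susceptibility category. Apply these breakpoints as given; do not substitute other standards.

R, R, S, R, S

Meropenem: 10 mm is ≤ 19 mm → resistant
Cefepime: 8 mm is ≤ 8 mm ⇒ resistant
Linezolid (25 mm) ≥ 25 mm — S
Colistin (18 mm) ≤ 27 mm — Resistant
Vancomycin (32 mm) ≥ 28 mm — Susceptible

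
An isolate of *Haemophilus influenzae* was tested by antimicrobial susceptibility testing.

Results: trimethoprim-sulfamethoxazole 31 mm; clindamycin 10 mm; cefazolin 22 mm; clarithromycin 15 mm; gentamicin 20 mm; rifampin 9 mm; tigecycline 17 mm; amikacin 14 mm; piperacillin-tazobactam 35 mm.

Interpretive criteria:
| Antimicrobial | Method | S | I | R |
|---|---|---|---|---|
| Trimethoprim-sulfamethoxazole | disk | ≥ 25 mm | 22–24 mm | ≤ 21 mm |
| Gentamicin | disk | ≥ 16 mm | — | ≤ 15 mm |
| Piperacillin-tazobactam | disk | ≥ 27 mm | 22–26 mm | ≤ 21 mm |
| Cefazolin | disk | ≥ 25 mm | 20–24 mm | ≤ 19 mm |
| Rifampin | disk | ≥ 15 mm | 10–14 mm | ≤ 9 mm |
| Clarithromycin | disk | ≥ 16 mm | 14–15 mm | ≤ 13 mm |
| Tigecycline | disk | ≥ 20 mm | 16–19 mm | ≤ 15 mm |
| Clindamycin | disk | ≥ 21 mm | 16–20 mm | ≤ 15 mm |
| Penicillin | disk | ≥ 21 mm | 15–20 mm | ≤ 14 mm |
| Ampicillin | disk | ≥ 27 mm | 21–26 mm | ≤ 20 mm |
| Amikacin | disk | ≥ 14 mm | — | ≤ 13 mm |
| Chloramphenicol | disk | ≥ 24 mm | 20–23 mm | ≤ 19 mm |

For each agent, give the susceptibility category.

S, R, I, I, S, R, I, S, S

Trimethoprim-sulfamethoxazole (31 mm) ≥ 25 mm ⇒ Susceptible
Clindamycin: 10 mm is ≤ 15 mm ⇒ R
Cefazolin: 22 mm is in 20–24 mm — I
Clarithromycin: 15 mm is in 14–15 mm ⇒ Intermediate
Gentamicin: 20 mm is ≥ 16 mm — susceptible
Rifampin 9 mm: ≤ 9 mm — resistant
Tigecycline: 17 mm is in 16–19 mm ⇒ I
Amikacin 14 mm: ≥ 14 mm → susceptible
Piperacillin-tazobactam (35 mm) ≥ 27 mm — susceptible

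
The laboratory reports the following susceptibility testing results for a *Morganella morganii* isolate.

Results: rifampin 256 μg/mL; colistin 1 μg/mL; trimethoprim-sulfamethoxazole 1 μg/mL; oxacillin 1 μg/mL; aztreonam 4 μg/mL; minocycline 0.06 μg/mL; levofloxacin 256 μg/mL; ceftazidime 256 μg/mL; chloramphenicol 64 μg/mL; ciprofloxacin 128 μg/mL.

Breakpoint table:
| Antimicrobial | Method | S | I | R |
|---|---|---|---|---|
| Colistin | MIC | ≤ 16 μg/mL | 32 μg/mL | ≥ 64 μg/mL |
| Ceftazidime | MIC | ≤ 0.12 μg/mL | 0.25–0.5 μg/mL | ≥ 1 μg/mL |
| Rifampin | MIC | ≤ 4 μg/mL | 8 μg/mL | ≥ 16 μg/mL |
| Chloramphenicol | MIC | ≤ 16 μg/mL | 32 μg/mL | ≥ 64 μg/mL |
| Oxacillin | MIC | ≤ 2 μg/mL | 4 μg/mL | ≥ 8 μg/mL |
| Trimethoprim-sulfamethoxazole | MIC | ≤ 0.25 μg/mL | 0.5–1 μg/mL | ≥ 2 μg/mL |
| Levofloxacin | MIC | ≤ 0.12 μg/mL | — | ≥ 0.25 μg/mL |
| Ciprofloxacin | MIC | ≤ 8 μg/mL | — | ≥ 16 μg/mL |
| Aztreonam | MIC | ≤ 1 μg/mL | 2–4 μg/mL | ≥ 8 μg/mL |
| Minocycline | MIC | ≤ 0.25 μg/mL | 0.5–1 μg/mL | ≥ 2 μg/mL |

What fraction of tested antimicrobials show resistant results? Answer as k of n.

Rifampin 256 μg/mL: ≥ 16 μg/mL ⇒ Resistant
Colistin 1 μg/mL: ≤ 16 μg/mL → Susceptible
Trimethoprim-sulfamethoxazole: 1 μg/mL is in 0.5–1 μg/mL ⇒ I
Oxacillin (1 μg/mL) ≤ 2 μg/mL ⇒ susceptible
Aztreonam 4 μg/mL: in 2–4 μg/mL — I
Minocycline (0.06 μg/mL) ≤ 0.25 μg/mL → S
Levofloxacin 256 μg/mL: ≥ 0.25 μg/mL → Resistant
Ceftazidime (256 μg/mL) ≥ 1 μg/mL — Resistant
Chloramphenicol: 64 μg/mL is ≥ 64 μg/mL — resistant
Ciprofloxacin (128 μg/mL) ≥ 16 μg/mL ⇒ Resistant
Resistant: 5/10

5 of 10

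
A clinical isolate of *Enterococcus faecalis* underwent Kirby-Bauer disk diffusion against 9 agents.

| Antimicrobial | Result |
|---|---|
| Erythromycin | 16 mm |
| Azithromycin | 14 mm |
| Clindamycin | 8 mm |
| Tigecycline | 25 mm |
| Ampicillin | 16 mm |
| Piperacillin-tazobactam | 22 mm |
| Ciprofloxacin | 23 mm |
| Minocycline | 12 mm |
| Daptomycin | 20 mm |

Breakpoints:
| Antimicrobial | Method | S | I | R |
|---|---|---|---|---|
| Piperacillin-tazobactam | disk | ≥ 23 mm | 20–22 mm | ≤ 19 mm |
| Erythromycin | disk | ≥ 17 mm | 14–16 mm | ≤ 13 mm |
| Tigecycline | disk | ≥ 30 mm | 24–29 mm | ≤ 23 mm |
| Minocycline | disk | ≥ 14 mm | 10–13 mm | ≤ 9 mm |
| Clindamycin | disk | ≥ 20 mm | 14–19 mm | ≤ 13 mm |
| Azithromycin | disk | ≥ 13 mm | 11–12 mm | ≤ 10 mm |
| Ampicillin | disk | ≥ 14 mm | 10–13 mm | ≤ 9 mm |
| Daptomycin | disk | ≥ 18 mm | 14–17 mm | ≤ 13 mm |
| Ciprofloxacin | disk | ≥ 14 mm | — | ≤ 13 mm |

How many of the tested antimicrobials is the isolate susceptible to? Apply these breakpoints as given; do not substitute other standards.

4

Erythromycin 16 mm: in 14–16 mm — intermediate
Azithromycin (14 mm) ≥ 13 mm ⇒ Susceptible
Clindamycin 8 mm: ≤ 13 mm — Resistant
Tigecycline: 25 mm is in 24–29 mm → Intermediate
Ampicillin: 16 mm is ≥ 14 mm — S
Piperacillin-tazobactam (22 mm) in 20–22 mm ⇒ intermediate
Ciprofloxacin (23 mm) ≥ 14 mm → S
Minocycline 12 mm: in 10–13 mm → Intermediate
Daptomycin: 20 mm is ≥ 18 mm — susceptible
Susceptible: 4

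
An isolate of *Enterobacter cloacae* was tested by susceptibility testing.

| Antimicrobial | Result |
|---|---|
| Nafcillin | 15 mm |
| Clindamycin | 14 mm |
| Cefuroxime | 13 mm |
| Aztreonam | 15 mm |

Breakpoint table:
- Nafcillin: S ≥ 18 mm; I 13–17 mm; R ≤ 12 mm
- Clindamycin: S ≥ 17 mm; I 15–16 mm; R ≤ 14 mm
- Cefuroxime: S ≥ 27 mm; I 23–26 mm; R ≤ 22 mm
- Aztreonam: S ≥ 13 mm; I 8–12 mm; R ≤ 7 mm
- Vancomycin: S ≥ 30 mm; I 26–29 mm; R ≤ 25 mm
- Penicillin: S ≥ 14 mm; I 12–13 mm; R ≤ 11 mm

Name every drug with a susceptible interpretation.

Nafcillin: 15 mm is in 13–17 mm ⇒ I
Clindamycin 14 mm: ≤ 14 mm — Resistant
Cefuroxime (13 mm) ≤ 22 mm → R
Aztreonam 15 mm: ≥ 13 mm → S

aztreonam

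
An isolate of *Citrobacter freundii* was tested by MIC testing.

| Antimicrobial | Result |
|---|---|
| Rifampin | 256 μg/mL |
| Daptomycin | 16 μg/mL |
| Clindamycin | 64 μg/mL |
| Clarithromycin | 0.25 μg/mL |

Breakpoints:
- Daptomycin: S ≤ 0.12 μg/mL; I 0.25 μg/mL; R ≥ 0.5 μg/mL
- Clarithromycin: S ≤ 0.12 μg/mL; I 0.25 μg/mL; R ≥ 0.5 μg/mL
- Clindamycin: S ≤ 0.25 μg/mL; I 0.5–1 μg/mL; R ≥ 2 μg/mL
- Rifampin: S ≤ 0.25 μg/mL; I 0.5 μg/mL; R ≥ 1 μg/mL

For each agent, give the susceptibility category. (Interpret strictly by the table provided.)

R, R, R, I

Rifampin (256 μg/mL) ≥ 1 μg/mL — R
Daptomycin 16 μg/mL: ≥ 0.5 μg/mL ⇒ resistant
Clindamycin 64 μg/mL: ≥ 2 μg/mL → Resistant
Clarithromycin: 0.25 μg/mL is = 0.25 μg/mL ⇒ intermediate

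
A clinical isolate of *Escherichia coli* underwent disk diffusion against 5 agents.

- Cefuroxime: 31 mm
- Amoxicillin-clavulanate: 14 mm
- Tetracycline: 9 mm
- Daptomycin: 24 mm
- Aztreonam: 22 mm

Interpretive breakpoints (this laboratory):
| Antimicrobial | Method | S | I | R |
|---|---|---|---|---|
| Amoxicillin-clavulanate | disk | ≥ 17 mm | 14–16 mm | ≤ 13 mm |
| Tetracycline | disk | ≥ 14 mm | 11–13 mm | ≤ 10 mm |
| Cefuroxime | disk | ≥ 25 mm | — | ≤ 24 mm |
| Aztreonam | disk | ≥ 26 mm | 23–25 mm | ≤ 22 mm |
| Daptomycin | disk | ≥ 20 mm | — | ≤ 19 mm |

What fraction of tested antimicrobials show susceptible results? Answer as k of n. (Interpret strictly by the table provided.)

2 of 5

Cefuroxime 31 mm: ≥ 25 mm ⇒ Susceptible
Amoxicillin-clavulanate 14 mm: in 14–16 mm — I
Tetracycline 9 mm: ≤ 10 mm → Resistant
Daptomycin (24 mm) ≥ 20 mm ⇒ Susceptible
Aztreonam (22 mm) ≤ 22 mm ⇒ resistant
Susceptible: 2/5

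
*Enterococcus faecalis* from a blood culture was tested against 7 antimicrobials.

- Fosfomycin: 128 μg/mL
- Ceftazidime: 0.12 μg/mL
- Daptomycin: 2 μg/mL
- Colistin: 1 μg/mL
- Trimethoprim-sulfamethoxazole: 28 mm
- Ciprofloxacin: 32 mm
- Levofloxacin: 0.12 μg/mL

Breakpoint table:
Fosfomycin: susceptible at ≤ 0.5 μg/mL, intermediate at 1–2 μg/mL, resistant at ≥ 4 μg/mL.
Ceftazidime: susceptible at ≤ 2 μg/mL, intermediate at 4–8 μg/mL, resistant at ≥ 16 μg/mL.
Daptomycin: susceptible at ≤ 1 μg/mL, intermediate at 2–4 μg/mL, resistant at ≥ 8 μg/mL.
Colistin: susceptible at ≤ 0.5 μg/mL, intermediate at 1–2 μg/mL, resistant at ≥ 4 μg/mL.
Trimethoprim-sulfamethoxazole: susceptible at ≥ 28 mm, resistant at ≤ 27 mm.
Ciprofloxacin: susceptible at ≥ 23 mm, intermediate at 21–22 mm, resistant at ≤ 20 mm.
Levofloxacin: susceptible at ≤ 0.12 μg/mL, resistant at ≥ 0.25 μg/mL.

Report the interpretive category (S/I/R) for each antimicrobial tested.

Fosfomycin 128 μg/mL: ≥ 4 μg/mL → resistant
Ceftazidime: 0.12 μg/mL is ≤ 2 μg/mL → susceptible
Daptomycin (2 μg/mL) in 2–4 μg/mL ⇒ I
Colistin 1 μg/mL: in 1–2 μg/mL — I
Trimethoprim-sulfamethoxazole: 28 mm is ≥ 28 mm ⇒ susceptible
Ciprofloxacin (32 mm) ≥ 23 mm → Susceptible
Levofloxacin: 0.12 μg/mL is ≤ 0.12 μg/mL ⇒ susceptible

R, S, I, I, S, S, S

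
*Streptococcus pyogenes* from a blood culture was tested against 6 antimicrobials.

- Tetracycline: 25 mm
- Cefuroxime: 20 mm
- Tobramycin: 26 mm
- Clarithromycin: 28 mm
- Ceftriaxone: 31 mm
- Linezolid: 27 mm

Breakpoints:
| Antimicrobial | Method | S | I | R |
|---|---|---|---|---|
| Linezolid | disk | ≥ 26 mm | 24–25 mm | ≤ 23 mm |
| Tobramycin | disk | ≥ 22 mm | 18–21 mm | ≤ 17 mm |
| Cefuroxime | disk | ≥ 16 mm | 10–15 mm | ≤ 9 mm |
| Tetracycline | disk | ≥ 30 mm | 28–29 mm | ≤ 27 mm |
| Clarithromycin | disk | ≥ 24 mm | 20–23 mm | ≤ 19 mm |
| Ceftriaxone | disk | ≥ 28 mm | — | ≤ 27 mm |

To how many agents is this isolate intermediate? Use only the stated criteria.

Tetracycline (25 mm) ≤ 27 mm → resistant
Cefuroxime: 20 mm is ≥ 16 mm — S
Tobramycin: 26 mm is ≥ 22 mm ⇒ susceptible
Clarithromycin: 28 mm is ≥ 24 mm — susceptible
Ceftriaxone (31 mm) ≥ 28 mm ⇒ Susceptible
Linezolid (27 mm) ≥ 26 mm ⇒ susceptible
Intermediate: 0

0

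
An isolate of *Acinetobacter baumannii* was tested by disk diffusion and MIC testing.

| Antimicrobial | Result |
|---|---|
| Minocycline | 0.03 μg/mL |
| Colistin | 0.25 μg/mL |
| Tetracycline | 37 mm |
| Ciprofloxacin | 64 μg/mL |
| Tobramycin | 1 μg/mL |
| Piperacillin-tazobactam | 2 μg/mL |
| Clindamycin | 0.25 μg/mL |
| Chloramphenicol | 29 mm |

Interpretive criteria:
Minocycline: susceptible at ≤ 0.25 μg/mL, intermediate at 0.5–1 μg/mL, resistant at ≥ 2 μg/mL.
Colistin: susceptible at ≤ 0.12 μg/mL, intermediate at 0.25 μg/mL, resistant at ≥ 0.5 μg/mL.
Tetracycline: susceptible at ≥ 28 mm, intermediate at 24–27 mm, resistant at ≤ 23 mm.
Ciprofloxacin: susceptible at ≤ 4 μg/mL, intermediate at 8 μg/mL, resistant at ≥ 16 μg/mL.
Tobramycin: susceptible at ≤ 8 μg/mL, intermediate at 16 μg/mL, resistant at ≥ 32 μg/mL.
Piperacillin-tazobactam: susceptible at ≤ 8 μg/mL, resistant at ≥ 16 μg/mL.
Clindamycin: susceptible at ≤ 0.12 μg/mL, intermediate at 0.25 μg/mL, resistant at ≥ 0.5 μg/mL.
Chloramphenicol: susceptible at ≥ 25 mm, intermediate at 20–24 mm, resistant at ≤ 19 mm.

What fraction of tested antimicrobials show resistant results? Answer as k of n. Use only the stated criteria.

1 of 8

Minocycline (0.03 μg/mL) ≤ 0.25 μg/mL ⇒ S
Colistin (0.25 μg/mL) = 0.25 μg/mL ⇒ I
Tetracycline (37 mm) ≥ 28 mm — susceptible
Ciprofloxacin: 64 μg/mL is ≥ 16 μg/mL ⇒ R
Tobramycin (1 μg/mL) ≤ 8 μg/mL — Susceptible
Piperacillin-tazobactam 2 μg/mL: ≤ 8 μg/mL — susceptible
Clindamycin (0.25 μg/mL) = 0.25 μg/mL ⇒ I
Chloramphenicol: 29 mm is ≥ 25 mm ⇒ Susceptible
Resistant: 1/8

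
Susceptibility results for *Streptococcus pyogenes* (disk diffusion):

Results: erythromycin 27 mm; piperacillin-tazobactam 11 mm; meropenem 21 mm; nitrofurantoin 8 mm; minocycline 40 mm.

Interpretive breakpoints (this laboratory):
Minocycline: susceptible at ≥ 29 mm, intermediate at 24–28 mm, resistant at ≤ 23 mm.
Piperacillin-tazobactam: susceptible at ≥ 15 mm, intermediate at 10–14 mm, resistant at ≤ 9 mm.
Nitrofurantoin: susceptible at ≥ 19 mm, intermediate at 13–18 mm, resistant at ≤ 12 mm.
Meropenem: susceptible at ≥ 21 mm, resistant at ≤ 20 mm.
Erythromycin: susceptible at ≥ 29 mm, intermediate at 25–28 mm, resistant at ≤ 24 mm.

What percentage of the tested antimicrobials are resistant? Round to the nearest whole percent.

Erythromycin: 27 mm is in 25–28 mm — Intermediate
Piperacillin-tazobactam: 11 mm is in 10–14 mm — intermediate
Meropenem 21 mm: ≥ 21 mm → S
Nitrofurantoin 8 mm: ≤ 12 mm — R
Minocycline (40 mm) ≥ 29 mm — Susceptible
Resistant: 1/5

20%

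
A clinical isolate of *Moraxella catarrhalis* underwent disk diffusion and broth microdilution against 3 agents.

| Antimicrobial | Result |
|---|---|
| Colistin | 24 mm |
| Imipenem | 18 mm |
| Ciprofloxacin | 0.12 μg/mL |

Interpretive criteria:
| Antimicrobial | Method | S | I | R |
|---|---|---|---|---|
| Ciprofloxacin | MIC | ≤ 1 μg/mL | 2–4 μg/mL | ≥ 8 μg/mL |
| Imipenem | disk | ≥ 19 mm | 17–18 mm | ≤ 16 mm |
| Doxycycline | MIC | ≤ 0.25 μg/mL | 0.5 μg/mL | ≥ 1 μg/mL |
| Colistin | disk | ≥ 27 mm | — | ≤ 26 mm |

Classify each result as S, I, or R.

Colistin: 24 mm is ≤ 26 mm ⇒ R
Imipenem 18 mm: in 17–18 mm ⇒ Intermediate
Ciprofloxacin: 0.12 μg/mL is ≤ 1 μg/mL — S

R, I, S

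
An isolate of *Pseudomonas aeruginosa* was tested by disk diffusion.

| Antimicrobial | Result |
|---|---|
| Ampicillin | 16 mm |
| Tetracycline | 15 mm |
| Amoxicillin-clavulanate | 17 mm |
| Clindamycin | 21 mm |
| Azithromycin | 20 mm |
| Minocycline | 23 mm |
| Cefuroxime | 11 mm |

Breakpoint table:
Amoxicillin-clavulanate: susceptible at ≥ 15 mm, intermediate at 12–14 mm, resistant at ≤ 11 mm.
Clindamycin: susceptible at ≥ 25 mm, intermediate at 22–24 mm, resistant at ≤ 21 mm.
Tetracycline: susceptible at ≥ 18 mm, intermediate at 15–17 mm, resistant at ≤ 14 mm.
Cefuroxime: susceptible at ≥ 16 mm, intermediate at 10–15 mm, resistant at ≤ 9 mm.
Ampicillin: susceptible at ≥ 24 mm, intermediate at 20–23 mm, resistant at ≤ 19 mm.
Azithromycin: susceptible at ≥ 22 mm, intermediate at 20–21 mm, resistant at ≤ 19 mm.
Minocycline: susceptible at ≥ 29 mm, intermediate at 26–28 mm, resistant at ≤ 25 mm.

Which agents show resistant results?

Ampicillin 16 mm: ≤ 19 mm → Resistant
Tetracycline 15 mm: in 15–17 mm ⇒ I
Amoxicillin-clavulanate (17 mm) ≥ 15 mm — susceptible
Clindamycin (21 mm) ≤ 21 mm ⇒ R
Azithromycin 20 mm: in 20–21 mm — I
Minocycline: 23 mm is ≤ 25 mm ⇒ resistant
Cefuroxime: 11 mm is in 10–15 mm ⇒ I

ampicillin, clindamycin, minocycline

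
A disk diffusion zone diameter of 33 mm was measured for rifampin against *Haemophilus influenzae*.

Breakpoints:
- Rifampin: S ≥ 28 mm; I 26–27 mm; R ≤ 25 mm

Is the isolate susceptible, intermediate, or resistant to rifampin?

Rifampin (33 mm) ≥ 28 mm → Susceptible

S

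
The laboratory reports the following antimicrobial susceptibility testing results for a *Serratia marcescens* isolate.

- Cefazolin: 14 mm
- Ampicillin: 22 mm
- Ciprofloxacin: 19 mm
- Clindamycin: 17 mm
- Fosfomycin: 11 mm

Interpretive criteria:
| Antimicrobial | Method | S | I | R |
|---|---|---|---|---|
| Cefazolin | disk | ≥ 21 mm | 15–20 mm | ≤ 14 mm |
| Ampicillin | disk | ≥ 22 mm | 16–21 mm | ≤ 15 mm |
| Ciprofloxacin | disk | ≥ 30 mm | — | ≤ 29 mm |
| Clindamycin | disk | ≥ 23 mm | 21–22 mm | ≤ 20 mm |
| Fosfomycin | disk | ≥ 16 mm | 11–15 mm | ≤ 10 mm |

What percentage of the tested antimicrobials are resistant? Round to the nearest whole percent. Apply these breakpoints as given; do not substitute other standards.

Cefazolin 14 mm: ≤ 14 mm — R
Ampicillin: 22 mm is ≥ 22 mm → Susceptible
Ciprofloxacin (19 mm) ≤ 29 mm → Resistant
Clindamycin (17 mm) ≤ 20 mm ⇒ resistant
Fosfomycin (11 mm) in 11–15 mm — Intermediate
Resistant: 3/5

60%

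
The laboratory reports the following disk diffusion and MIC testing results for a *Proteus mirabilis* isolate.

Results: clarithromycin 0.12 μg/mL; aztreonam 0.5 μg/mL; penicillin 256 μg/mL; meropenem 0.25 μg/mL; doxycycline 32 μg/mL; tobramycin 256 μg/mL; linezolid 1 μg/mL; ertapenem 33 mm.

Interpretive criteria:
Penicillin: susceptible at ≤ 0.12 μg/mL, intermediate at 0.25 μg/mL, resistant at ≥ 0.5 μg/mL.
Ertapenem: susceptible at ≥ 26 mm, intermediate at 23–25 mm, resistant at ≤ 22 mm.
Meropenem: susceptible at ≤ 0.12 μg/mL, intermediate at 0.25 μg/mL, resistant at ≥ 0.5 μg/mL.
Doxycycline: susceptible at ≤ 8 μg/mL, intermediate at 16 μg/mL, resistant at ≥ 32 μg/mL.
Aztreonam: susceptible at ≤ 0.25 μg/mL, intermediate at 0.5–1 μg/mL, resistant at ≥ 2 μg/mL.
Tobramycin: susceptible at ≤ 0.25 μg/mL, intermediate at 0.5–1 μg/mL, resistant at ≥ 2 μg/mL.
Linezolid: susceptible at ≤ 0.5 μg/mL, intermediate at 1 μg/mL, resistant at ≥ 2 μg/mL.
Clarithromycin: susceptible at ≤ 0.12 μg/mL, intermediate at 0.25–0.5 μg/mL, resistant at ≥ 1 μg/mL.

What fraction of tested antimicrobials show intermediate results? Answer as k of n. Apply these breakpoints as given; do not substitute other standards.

Clarithromycin (0.12 μg/mL) ≤ 0.12 μg/mL — susceptible
Aztreonam: 0.5 μg/mL is in 0.5–1 μg/mL → intermediate
Penicillin: 256 μg/mL is ≥ 0.5 μg/mL — R
Meropenem 0.25 μg/mL: = 0.25 μg/mL → Intermediate
Doxycycline: 32 μg/mL is ≥ 32 μg/mL ⇒ Resistant
Tobramycin 256 μg/mL: ≥ 2 μg/mL ⇒ Resistant
Linezolid 1 μg/mL: = 1 μg/mL ⇒ I
Ertapenem (33 mm) ≥ 26 mm — S
Intermediate: 3/8

3 of 8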